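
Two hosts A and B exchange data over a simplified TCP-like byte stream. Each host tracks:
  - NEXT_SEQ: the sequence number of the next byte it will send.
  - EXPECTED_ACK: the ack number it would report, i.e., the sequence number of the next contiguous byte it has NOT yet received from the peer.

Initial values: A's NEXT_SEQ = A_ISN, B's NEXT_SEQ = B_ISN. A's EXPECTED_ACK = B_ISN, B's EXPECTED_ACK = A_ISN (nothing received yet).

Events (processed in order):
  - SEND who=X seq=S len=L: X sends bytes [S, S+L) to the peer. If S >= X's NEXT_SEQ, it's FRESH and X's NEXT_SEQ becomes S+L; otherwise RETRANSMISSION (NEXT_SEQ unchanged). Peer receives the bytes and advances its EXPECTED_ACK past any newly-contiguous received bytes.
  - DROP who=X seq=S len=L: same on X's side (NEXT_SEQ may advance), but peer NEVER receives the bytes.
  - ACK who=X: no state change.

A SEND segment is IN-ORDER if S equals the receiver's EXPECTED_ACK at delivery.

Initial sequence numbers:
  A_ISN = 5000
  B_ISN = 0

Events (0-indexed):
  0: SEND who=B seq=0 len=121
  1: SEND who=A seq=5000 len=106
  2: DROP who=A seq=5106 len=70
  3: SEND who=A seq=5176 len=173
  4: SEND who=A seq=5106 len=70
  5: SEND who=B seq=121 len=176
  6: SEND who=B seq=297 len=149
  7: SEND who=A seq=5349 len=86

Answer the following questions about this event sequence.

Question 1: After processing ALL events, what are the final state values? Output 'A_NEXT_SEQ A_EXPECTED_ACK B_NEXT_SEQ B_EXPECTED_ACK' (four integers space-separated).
After event 0: A_seq=5000 A_ack=121 B_seq=121 B_ack=5000
After event 1: A_seq=5106 A_ack=121 B_seq=121 B_ack=5106
After event 2: A_seq=5176 A_ack=121 B_seq=121 B_ack=5106
After event 3: A_seq=5349 A_ack=121 B_seq=121 B_ack=5106
After event 4: A_seq=5349 A_ack=121 B_seq=121 B_ack=5349
After event 5: A_seq=5349 A_ack=297 B_seq=297 B_ack=5349
After event 6: A_seq=5349 A_ack=446 B_seq=446 B_ack=5349
After event 7: A_seq=5435 A_ack=446 B_seq=446 B_ack=5435

Answer: 5435 446 446 5435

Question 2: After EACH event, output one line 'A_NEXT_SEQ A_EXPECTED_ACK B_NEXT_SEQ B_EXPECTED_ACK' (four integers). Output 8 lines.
5000 121 121 5000
5106 121 121 5106
5176 121 121 5106
5349 121 121 5106
5349 121 121 5349
5349 297 297 5349
5349 446 446 5349
5435 446 446 5435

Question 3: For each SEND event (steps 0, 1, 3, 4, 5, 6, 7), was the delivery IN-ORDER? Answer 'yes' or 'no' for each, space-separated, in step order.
Answer: yes yes no yes yes yes yes

Derivation:
Step 0: SEND seq=0 -> in-order
Step 1: SEND seq=5000 -> in-order
Step 3: SEND seq=5176 -> out-of-order
Step 4: SEND seq=5106 -> in-order
Step 5: SEND seq=121 -> in-order
Step 6: SEND seq=297 -> in-order
Step 7: SEND seq=5349 -> in-order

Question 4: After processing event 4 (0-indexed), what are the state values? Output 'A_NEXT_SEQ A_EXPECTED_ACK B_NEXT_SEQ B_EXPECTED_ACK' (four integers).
After event 0: A_seq=5000 A_ack=121 B_seq=121 B_ack=5000
After event 1: A_seq=5106 A_ack=121 B_seq=121 B_ack=5106
After event 2: A_seq=5176 A_ack=121 B_seq=121 B_ack=5106
After event 3: A_seq=5349 A_ack=121 B_seq=121 B_ack=5106
After event 4: A_seq=5349 A_ack=121 B_seq=121 B_ack=5349

5349 121 121 5349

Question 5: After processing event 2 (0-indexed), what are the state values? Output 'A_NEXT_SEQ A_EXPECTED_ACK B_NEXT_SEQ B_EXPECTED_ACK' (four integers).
After event 0: A_seq=5000 A_ack=121 B_seq=121 B_ack=5000
After event 1: A_seq=5106 A_ack=121 B_seq=121 B_ack=5106
After event 2: A_seq=5176 A_ack=121 B_seq=121 B_ack=5106

5176 121 121 5106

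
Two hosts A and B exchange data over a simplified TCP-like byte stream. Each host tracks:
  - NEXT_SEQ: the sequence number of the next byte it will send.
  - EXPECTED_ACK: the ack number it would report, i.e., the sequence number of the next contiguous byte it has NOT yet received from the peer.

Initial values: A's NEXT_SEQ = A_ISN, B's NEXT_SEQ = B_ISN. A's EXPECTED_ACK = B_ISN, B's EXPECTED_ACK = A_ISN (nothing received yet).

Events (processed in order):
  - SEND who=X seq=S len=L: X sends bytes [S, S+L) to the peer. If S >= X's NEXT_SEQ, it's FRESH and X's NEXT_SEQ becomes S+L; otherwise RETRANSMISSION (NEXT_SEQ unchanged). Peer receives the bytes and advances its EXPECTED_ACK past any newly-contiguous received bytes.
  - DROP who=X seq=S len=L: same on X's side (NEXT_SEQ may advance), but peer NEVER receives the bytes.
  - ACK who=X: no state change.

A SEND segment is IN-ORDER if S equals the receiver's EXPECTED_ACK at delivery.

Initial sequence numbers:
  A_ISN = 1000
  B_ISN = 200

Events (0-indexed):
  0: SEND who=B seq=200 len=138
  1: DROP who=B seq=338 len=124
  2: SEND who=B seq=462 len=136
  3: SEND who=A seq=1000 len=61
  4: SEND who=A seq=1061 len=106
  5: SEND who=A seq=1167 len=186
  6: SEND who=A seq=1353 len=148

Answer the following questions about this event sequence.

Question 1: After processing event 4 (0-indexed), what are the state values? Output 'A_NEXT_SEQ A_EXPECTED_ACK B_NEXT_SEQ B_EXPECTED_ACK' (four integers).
After event 0: A_seq=1000 A_ack=338 B_seq=338 B_ack=1000
After event 1: A_seq=1000 A_ack=338 B_seq=462 B_ack=1000
After event 2: A_seq=1000 A_ack=338 B_seq=598 B_ack=1000
After event 3: A_seq=1061 A_ack=338 B_seq=598 B_ack=1061
After event 4: A_seq=1167 A_ack=338 B_seq=598 B_ack=1167

1167 338 598 1167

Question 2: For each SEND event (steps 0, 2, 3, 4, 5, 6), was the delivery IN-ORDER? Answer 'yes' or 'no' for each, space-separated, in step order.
Answer: yes no yes yes yes yes

Derivation:
Step 0: SEND seq=200 -> in-order
Step 2: SEND seq=462 -> out-of-order
Step 3: SEND seq=1000 -> in-order
Step 4: SEND seq=1061 -> in-order
Step 5: SEND seq=1167 -> in-order
Step 6: SEND seq=1353 -> in-order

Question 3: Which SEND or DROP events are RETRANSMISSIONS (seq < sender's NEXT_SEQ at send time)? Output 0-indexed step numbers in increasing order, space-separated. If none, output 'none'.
Answer: none

Derivation:
Step 0: SEND seq=200 -> fresh
Step 1: DROP seq=338 -> fresh
Step 2: SEND seq=462 -> fresh
Step 3: SEND seq=1000 -> fresh
Step 4: SEND seq=1061 -> fresh
Step 5: SEND seq=1167 -> fresh
Step 6: SEND seq=1353 -> fresh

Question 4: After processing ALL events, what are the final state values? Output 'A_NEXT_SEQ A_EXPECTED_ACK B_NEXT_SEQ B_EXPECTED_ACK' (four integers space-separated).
Answer: 1501 338 598 1501

Derivation:
After event 0: A_seq=1000 A_ack=338 B_seq=338 B_ack=1000
After event 1: A_seq=1000 A_ack=338 B_seq=462 B_ack=1000
After event 2: A_seq=1000 A_ack=338 B_seq=598 B_ack=1000
After event 3: A_seq=1061 A_ack=338 B_seq=598 B_ack=1061
After event 4: A_seq=1167 A_ack=338 B_seq=598 B_ack=1167
After event 5: A_seq=1353 A_ack=338 B_seq=598 B_ack=1353
After event 6: A_seq=1501 A_ack=338 B_seq=598 B_ack=1501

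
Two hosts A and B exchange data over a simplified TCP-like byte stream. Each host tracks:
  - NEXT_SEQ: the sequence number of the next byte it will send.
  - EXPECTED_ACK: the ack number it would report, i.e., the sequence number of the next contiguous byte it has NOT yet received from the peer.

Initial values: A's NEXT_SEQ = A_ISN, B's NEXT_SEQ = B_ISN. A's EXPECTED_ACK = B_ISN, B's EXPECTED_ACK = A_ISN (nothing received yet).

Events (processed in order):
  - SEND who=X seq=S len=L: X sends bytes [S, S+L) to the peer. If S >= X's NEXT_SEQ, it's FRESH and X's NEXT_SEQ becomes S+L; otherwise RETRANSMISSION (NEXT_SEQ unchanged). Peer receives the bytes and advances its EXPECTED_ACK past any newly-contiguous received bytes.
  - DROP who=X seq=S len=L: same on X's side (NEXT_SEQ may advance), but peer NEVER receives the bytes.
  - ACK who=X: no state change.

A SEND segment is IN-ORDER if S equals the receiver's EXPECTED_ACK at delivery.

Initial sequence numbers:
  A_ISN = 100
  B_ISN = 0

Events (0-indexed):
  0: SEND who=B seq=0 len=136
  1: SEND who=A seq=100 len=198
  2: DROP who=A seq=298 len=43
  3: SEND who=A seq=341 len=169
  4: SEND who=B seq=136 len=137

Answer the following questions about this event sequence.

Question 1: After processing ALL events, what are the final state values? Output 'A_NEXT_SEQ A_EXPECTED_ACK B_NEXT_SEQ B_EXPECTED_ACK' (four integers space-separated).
After event 0: A_seq=100 A_ack=136 B_seq=136 B_ack=100
After event 1: A_seq=298 A_ack=136 B_seq=136 B_ack=298
After event 2: A_seq=341 A_ack=136 B_seq=136 B_ack=298
After event 3: A_seq=510 A_ack=136 B_seq=136 B_ack=298
After event 4: A_seq=510 A_ack=273 B_seq=273 B_ack=298

Answer: 510 273 273 298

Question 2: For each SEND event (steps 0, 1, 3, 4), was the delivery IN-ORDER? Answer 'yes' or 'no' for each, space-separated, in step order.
Step 0: SEND seq=0 -> in-order
Step 1: SEND seq=100 -> in-order
Step 3: SEND seq=341 -> out-of-order
Step 4: SEND seq=136 -> in-order

Answer: yes yes no yes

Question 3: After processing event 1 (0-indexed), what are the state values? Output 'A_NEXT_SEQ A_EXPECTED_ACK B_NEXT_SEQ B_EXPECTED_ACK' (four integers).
After event 0: A_seq=100 A_ack=136 B_seq=136 B_ack=100
After event 1: A_seq=298 A_ack=136 B_seq=136 B_ack=298

298 136 136 298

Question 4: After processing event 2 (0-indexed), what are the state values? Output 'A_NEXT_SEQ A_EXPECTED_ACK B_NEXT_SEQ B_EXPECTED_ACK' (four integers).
After event 0: A_seq=100 A_ack=136 B_seq=136 B_ack=100
After event 1: A_seq=298 A_ack=136 B_seq=136 B_ack=298
After event 2: A_seq=341 A_ack=136 B_seq=136 B_ack=298

341 136 136 298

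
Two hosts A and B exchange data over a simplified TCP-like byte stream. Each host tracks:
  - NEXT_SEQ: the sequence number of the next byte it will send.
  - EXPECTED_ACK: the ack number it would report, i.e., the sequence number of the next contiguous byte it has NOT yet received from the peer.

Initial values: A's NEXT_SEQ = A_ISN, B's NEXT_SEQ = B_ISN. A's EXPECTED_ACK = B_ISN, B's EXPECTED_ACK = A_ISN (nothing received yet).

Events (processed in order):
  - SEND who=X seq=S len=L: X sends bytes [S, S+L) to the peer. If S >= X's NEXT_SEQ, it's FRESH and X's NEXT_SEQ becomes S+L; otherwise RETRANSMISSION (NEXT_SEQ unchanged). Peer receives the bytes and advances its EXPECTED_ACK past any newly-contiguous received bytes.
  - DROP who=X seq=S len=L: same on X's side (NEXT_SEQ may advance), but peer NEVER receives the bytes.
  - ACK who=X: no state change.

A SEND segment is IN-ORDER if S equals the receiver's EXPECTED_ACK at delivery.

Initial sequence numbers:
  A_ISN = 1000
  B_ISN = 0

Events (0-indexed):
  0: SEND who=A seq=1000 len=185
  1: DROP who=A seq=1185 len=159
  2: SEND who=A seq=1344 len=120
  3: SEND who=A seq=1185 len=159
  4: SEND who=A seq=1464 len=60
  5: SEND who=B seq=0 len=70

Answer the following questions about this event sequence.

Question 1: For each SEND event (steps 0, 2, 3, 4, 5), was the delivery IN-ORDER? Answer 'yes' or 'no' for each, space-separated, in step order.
Answer: yes no yes yes yes

Derivation:
Step 0: SEND seq=1000 -> in-order
Step 2: SEND seq=1344 -> out-of-order
Step 3: SEND seq=1185 -> in-order
Step 4: SEND seq=1464 -> in-order
Step 5: SEND seq=0 -> in-order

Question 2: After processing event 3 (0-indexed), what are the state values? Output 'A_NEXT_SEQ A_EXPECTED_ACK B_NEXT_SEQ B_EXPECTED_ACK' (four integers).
After event 0: A_seq=1185 A_ack=0 B_seq=0 B_ack=1185
After event 1: A_seq=1344 A_ack=0 B_seq=0 B_ack=1185
After event 2: A_seq=1464 A_ack=0 B_seq=0 B_ack=1185
After event 3: A_seq=1464 A_ack=0 B_seq=0 B_ack=1464

1464 0 0 1464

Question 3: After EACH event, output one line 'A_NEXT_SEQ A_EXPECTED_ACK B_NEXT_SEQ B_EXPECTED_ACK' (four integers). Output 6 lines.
1185 0 0 1185
1344 0 0 1185
1464 0 0 1185
1464 0 0 1464
1524 0 0 1524
1524 70 70 1524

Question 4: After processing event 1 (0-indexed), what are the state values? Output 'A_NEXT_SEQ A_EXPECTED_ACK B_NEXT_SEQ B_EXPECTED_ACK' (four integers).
After event 0: A_seq=1185 A_ack=0 B_seq=0 B_ack=1185
After event 1: A_seq=1344 A_ack=0 B_seq=0 B_ack=1185

1344 0 0 1185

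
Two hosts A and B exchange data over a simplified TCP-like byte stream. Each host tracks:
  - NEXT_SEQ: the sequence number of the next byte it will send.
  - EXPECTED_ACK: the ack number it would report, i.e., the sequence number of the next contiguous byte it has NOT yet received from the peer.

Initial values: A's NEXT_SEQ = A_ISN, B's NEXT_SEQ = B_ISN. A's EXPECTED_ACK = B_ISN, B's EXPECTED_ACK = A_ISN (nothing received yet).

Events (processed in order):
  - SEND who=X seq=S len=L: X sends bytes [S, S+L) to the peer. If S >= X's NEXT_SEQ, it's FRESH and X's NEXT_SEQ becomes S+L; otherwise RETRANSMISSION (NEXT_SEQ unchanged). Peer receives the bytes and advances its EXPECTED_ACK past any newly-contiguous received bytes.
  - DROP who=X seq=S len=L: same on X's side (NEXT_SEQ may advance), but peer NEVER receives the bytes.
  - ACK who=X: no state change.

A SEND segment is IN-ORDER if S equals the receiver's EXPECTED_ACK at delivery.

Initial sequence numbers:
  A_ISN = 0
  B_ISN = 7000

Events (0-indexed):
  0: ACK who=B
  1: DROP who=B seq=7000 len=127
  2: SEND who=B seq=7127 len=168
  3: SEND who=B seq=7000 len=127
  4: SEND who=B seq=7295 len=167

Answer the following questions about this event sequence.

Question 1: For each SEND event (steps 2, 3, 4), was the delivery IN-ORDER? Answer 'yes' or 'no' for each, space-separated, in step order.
Step 2: SEND seq=7127 -> out-of-order
Step 3: SEND seq=7000 -> in-order
Step 4: SEND seq=7295 -> in-order

Answer: no yes yes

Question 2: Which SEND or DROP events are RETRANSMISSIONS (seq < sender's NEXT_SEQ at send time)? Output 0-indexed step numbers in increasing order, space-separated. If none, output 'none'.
Answer: 3

Derivation:
Step 1: DROP seq=7000 -> fresh
Step 2: SEND seq=7127 -> fresh
Step 3: SEND seq=7000 -> retransmit
Step 4: SEND seq=7295 -> fresh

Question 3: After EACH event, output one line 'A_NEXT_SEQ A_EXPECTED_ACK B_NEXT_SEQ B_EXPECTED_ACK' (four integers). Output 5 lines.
0 7000 7000 0
0 7000 7127 0
0 7000 7295 0
0 7295 7295 0
0 7462 7462 0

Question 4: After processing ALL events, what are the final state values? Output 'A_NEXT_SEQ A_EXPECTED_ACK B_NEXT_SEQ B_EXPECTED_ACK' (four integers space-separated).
After event 0: A_seq=0 A_ack=7000 B_seq=7000 B_ack=0
After event 1: A_seq=0 A_ack=7000 B_seq=7127 B_ack=0
After event 2: A_seq=0 A_ack=7000 B_seq=7295 B_ack=0
After event 3: A_seq=0 A_ack=7295 B_seq=7295 B_ack=0
After event 4: A_seq=0 A_ack=7462 B_seq=7462 B_ack=0

Answer: 0 7462 7462 0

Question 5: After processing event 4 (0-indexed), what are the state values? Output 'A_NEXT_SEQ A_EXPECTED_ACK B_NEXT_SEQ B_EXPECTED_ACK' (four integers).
After event 0: A_seq=0 A_ack=7000 B_seq=7000 B_ack=0
After event 1: A_seq=0 A_ack=7000 B_seq=7127 B_ack=0
After event 2: A_seq=0 A_ack=7000 B_seq=7295 B_ack=0
After event 3: A_seq=0 A_ack=7295 B_seq=7295 B_ack=0
After event 4: A_seq=0 A_ack=7462 B_seq=7462 B_ack=0

0 7462 7462 0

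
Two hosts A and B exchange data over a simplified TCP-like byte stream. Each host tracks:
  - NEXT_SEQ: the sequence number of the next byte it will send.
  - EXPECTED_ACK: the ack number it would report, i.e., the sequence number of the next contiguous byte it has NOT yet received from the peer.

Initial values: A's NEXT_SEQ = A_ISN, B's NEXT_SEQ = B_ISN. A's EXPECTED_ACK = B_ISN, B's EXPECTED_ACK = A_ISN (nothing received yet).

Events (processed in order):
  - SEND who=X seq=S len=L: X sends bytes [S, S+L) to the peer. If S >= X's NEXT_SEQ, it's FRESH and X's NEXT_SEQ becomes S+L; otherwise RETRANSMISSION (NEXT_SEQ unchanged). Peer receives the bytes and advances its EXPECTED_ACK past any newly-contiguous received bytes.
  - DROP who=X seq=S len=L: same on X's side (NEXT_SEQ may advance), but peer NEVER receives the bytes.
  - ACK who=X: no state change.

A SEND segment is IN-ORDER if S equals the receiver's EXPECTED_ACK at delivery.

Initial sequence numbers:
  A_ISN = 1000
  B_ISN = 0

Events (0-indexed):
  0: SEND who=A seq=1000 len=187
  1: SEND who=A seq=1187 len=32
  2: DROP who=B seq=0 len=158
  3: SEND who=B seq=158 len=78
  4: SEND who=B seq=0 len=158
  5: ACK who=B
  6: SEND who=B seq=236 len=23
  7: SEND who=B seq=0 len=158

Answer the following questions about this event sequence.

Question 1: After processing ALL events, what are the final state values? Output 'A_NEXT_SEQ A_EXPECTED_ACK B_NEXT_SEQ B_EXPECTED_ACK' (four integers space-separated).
Answer: 1219 259 259 1219

Derivation:
After event 0: A_seq=1187 A_ack=0 B_seq=0 B_ack=1187
After event 1: A_seq=1219 A_ack=0 B_seq=0 B_ack=1219
After event 2: A_seq=1219 A_ack=0 B_seq=158 B_ack=1219
After event 3: A_seq=1219 A_ack=0 B_seq=236 B_ack=1219
After event 4: A_seq=1219 A_ack=236 B_seq=236 B_ack=1219
After event 5: A_seq=1219 A_ack=236 B_seq=236 B_ack=1219
After event 6: A_seq=1219 A_ack=259 B_seq=259 B_ack=1219
After event 7: A_seq=1219 A_ack=259 B_seq=259 B_ack=1219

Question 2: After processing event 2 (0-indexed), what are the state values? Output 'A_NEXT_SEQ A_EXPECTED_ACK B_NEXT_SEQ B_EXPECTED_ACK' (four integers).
After event 0: A_seq=1187 A_ack=0 B_seq=0 B_ack=1187
After event 1: A_seq=1219 A_ack=0 B_seq=0 B_ack=1219
After event 2: A_seq=1219 A_ack=0 B_seq=158 B_ack=1219

1219 0 158 1219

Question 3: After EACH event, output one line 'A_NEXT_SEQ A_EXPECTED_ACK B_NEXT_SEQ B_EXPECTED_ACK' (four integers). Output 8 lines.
1187 0 0 1187
1219 0 0 1219
1219 0 158 1219
1219 0 236 1219
1219 236 236 1219
1219 236 236 1219
1219 259 259 1219
1219 259 259 1219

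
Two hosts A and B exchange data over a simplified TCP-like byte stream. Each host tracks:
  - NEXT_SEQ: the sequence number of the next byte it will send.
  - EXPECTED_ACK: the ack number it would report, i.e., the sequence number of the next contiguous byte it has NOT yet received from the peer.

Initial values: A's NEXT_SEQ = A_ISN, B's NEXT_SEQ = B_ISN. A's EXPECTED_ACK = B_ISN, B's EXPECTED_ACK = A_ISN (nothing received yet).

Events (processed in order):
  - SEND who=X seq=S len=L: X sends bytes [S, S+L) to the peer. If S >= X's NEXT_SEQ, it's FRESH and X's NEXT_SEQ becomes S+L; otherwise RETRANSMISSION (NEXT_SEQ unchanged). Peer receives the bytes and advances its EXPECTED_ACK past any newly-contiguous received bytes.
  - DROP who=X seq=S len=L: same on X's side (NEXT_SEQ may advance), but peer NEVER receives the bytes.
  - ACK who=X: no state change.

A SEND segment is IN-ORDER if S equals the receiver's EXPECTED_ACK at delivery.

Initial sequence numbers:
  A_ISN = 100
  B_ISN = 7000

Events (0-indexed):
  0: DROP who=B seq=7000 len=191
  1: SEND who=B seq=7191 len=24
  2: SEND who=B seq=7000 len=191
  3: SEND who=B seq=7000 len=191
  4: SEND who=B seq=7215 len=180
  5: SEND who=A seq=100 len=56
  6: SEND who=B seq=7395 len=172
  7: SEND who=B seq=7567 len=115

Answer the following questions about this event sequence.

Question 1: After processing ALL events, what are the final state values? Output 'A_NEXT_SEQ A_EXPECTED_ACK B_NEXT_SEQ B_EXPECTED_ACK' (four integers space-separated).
Answer: 156 7682 7682 156

Derivation:
After event 0: A_seq=100 A_ack=7000 B_seq=7191 B_ack=100
After event 1: A_seq=100 A_ack=7000 B_seq=7215 B_ack=100
After event 2: A_seq=100 A_ack=7215 B_seq=7215 B_ack=100
After event 3: A_seq=100 A_ack=7215 B_seq=7215 B_ack=100
After event 4: A_seq=100 A_ack=7395 B_seq=7395 B_ack=100
After event 5: A_seq=156 A_ack=7395 B_seq=7395 B_ack=156
After event 6: A_seq=156 A_ack=7567 B_seq=7567 B_ack=156
After event 7: A_seq=156 A_ack=7682 B_seq=7682 B_ack=156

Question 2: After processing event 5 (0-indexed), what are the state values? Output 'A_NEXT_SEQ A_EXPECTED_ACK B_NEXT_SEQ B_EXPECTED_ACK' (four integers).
After event 0: A_seq=100 A_ack=7000 B_seq=7191 B_ack=100
After event 1: A_seq=100 A_ack=7000 B_seq=7215 B_ack=100
After event 2: A_seq=100 A_ack=7215 B_seq=7215 B_ack=100
After event 3: A_seq=100 A_ack=7215 B_seq=7215 B_ack=100
After event 4: A_seq=100 A_ack=7395 B_seq=7395 B_ack=100
After event 5: A_seq=156 A_ack=7395 B_seq=7395 B_ack=156

156 7395 7395 156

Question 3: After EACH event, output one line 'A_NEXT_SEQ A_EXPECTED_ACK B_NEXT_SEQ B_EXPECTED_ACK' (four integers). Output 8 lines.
100 7000 7191 100
100 7000 7215 100
100 7215 7215 100
100 7215 7215 100
100 7395 7395 100
156 7395 7395 156
156 7567 7567 156
156 7682 7682 156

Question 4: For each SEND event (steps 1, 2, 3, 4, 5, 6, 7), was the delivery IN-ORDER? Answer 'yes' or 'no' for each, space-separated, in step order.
Answer: no yes no yes yes yes yes

Derivation:
Step 1: SEND seq=7191 -> out-of-order
Step 2: SEND seq=7000 -> in-order
Step 3: SEND seq=7000 -> out-of-order
Step 4: SEND seq=7215 -> in-order
Step 5: SEND seq=100 -> in-order
Step 6: SEND seq=7395 -> in-order
Step 7: SEND seq=7567 -> in-order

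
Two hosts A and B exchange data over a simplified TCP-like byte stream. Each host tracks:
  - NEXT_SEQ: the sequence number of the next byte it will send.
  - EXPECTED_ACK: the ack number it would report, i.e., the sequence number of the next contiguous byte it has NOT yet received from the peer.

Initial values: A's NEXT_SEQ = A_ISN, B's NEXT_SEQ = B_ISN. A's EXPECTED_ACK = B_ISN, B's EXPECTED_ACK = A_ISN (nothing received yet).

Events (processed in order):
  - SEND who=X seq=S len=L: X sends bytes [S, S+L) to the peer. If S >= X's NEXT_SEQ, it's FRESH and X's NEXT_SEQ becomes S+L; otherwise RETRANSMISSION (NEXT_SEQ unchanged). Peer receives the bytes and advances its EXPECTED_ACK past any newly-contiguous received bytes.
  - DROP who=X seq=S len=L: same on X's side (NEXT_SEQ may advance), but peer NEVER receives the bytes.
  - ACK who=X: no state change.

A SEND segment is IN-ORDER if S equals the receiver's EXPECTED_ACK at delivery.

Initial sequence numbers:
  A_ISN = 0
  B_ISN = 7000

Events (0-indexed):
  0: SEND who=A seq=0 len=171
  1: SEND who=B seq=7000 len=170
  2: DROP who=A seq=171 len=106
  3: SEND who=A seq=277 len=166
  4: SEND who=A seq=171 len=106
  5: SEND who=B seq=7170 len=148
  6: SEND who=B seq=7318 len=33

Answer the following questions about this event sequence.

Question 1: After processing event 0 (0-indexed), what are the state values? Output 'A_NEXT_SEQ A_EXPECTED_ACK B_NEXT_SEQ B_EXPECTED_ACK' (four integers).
After event 0: A_seq=171 A_ack=7000 B_seq=7000 B_ack=171

171 7000 7000 171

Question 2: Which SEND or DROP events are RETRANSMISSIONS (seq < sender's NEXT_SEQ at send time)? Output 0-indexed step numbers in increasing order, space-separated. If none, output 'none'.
Step 0: SEND seq=0 -> fresh
Step 1: SEND seq=7000 -> fresh
Step 2: DROP seq=171 -> fresh
Step 3: SEND seq=277 -> fresh
Step 4: SEND seq=171 -> retransmit
Step 5: SEND seq=7170 -> fresh
Step 6: SEND seq=7318 -> fresh

Answer: 4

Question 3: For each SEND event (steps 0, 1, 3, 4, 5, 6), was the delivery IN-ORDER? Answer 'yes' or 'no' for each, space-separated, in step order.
Answer: yes yes no yes yes yes

Derivation:
Step 0: SEND seq=0 -> in-order
Step 1: SEND seq=7000 -> in-order
Step 3: SEND seq=277 -> out-of-order
Step 4: SEND seq=171 -> in-order
Step 5: SEND seq=7170 -> in-order
Step 6: SEND seq=7318 -> in-order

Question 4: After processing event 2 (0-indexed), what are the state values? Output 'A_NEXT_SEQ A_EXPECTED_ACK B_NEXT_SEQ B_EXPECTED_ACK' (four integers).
After event 0: A_seq=171 A_ack=7000 B_seq=7000 B_ack=171
After event 1: A_seq=171 A_ack=7170 B_seq=7170 B_ack=171
After event 2: A_seq=277 A_ack=7170 B_seq=7170 B_ack=171

277 7170 7170 171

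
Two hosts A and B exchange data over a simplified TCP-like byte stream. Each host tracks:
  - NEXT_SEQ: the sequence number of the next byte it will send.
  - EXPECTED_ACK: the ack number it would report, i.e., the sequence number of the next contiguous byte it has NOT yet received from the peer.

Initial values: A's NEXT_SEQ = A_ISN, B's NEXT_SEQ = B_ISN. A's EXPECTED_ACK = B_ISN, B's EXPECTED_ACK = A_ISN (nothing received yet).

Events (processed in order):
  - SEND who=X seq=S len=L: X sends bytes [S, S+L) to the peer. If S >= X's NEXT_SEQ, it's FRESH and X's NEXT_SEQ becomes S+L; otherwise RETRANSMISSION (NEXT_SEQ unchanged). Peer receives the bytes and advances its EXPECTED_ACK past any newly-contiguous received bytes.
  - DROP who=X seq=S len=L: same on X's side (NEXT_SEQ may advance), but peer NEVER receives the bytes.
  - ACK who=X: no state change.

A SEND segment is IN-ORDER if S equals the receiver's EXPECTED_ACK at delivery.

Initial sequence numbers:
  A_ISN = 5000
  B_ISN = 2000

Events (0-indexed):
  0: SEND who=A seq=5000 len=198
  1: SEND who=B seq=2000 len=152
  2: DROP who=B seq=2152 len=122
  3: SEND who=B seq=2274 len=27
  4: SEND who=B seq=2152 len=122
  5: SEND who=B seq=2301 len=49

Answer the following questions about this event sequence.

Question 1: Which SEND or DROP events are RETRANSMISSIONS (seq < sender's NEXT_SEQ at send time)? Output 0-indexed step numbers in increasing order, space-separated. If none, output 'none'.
Step 0: SEND seq=5000 -> fresh
Step 1: SEND seq=2000 -> fresh
Step 2: DROP seq=2152 -> fresh
Step 3: SEND seq=2274 -> fresh
Step 4: SEND seq=2152 -> retransmit
Step 5: SEND seq=2301 -> fresh

Answer: 4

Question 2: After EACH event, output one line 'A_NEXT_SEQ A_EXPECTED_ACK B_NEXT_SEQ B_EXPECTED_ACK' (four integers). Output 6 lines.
5198 2000 2000 5198
5198 2152 2152 5198
5198 2152 2274 5198
5198 2152 2301 5198
5198 2301 2301 5198
5198 2350 2350 5198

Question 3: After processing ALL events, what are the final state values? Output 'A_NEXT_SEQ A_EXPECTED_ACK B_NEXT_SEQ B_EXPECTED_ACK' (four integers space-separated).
Answer: 5198 2350 2350 5198

Derivation:
After event 0: A_seq=5198 A_ack=2000 B_seq=2000 B_ack=5198
After event 1: A_seq=5198 A_ack=2152 B_seq=2152 B_ack=5198
After event 2: A_seq=5198 A_ack=2152 B_seq=2274 B_ack=5198
After event 3: A_seq=5198 A_ack=2152 B_seq=2301 B_ack=5198
After event 4: A_seq=5198 A_ack=2301 B_seq=2301 B_ack=5198
After event 5: A_seq=5198 A_ack=2350 B_seq=2350 B_ack=5198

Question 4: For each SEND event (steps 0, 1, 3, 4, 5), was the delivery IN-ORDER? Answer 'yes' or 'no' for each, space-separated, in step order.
Step 0: SEND seq=5000 -> in-order
Step 1: SEND seq=2000 -> in-order
Step 3: SEND seq=2274 -> out-of-order
Step 4: SEND seq=2152 -> in-order
Step 5: SEND seq=2301 -> in-order

Answer: yes yes no yes yes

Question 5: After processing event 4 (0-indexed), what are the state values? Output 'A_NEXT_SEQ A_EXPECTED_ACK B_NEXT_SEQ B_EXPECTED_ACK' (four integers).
After event 0: A_seq=5198 A_ack=2000 B_seq=2000 B_ack=5198
After event 1: A_seq=5198 A_ack=2152 B_seq=2152 B_ack=5198
After event 2: A_seq=5198 A_ack=2152 B_seq=2274 B_ack=5198
After event 3: A_seq=5198 A_ack=2152 B_seq=2301 B_ack=5198
After event 4: A_seq=5198 A_ack=2301 B_seq=2301 B_ack=5198

5198 2301 2301 5198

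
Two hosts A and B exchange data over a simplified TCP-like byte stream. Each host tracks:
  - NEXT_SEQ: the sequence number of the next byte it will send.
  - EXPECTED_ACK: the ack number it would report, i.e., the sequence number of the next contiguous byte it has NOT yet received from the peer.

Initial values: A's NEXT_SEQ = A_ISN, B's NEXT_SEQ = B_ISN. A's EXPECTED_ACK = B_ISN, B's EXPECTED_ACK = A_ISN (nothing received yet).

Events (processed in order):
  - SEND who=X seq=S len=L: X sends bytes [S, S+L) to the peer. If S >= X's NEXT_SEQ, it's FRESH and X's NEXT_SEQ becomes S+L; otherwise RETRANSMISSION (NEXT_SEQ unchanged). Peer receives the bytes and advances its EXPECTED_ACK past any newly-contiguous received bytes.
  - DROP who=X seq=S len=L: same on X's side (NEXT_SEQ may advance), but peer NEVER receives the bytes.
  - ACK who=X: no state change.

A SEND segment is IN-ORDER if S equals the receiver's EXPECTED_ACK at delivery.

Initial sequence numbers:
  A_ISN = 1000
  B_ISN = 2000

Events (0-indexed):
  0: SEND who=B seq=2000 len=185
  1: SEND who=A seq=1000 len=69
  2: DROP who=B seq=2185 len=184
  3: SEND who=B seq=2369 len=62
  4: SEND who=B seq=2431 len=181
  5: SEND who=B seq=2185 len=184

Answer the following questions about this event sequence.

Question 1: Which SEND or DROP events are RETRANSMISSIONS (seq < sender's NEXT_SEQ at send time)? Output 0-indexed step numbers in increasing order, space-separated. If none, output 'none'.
Step 0: SEND seq=2000 -> fresh
Step 1: SEND seq=1000 -> fresh
Step 2: DROP seq=2185 -> fresh
Step 3: SEND seq=2369 -> fresh
Step 4: SEND seq=2431 -> fresh
Step 5: SEND seq=2185 -> retransmit

Answer: 5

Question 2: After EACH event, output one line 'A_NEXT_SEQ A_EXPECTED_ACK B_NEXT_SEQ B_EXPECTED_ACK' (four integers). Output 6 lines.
1000 2185 2185 1000
1069 2185 2185 1069
1069 2185 2369 1069
1069 2185 2431 1069
1069 2185 2612 1069
1069 2612 2612 1069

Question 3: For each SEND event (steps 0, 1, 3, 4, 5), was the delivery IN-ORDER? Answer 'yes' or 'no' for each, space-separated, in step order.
Step 0: SEND seq=2000 -> in-order
Step 1: SEND seq=1000 -> in-order
Step 3: SEND seq=2369 -> out-of-order
Step 4: SEND seq=2431 -> out-of-order
Step 5: SEND seq=2185 -> in-order

Answer: yes yes no no yes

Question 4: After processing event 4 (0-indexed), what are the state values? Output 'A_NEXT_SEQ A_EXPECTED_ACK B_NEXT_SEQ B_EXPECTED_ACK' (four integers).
After event 0: A_seq=1000 A_ack=2185 B_seq=2185 B_ack=1000
After event 1: A_seq=1069 A_ack=2185 B_seq=2185 B_ack=1069
After event 2: A_seq=1069 A_ack=2185 B_seq=2369 B_ack=1069
After event 3: A_seq=1069 A_ack=2185 B_seq=2431 B_ack=1069
After event 4: A_seq=1069 A_ack=2185 B_seq=2612 B_ack=1069

1069 2185 2612 1069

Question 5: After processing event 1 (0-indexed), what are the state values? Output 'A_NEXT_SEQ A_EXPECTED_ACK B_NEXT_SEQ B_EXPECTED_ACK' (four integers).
After event 0: A_seq=1000 A_ack=2185 B_seq=2185 B_ack=1000
After event 1: A_seq=1069 A_ack=2185 B_seq=2185 B_ack=1069

1069 2185 2185 1069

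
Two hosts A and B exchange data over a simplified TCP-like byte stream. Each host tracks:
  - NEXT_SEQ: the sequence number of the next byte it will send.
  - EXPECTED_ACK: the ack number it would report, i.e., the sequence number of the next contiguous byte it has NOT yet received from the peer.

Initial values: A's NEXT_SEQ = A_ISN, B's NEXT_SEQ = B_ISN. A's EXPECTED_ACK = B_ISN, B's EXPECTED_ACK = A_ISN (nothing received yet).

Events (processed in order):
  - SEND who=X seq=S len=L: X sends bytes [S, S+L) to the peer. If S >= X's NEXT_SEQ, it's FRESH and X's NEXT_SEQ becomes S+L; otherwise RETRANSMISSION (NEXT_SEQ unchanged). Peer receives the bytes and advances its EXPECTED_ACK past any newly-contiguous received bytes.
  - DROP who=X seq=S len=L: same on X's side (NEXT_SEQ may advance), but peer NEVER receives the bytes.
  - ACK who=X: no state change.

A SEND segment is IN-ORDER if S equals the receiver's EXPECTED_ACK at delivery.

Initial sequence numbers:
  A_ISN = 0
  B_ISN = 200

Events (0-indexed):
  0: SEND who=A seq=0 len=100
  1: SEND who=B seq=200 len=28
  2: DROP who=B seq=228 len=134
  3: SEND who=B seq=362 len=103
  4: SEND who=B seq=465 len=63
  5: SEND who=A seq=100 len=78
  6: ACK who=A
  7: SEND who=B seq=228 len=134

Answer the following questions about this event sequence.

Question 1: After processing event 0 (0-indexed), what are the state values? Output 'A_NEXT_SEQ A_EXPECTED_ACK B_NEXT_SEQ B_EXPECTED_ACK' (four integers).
After event 0: A_seq=100 A_ack=200 B_seq=200 B_ack=100

100 200 200 100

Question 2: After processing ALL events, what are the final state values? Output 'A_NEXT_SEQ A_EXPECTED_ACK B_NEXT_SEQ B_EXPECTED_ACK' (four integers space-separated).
Answer: 178 528 528 178

Derivation:
After event 0: A_seq=100 A_ack=200 B_seq=200 B_ack=100
After event 1: A_seq=100 A_ack=228 B_seq=228 B_ack=100
After event 2: A_seq=100 A_ack=228 B_seq=362 B_ack=100
After event 3: A_seq=100 A_ack=228 B_seq=465 B_ack=100
After event 4: A_seq=100 A_ack=228 B_seq=528 B_ack=100
After event 5: A_seq=178 A_ack=228 B_seq=528 B_ack=178
After event 6: A_seq=178 A_ack=228 B_seq=528 B_ack=178
After event 7: A_seq=178 A_ack=528 B_seq=528 B_ack=178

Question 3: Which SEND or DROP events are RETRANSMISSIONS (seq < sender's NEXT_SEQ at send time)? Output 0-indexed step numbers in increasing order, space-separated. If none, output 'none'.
Answer: 7

Derivation:
Step 0: SEND seq=0 -> fresh
Step 1: SEND seq=200 -> fresh
Step 2: DROP seq=228 -> fresh
Step 3: SEND seq=362 -> fresh
Step 4: SEND seq=465 -> fresh
Step 5: SEND seq=100 -> fresh
Step 7: SEND seq=228 -> retransmit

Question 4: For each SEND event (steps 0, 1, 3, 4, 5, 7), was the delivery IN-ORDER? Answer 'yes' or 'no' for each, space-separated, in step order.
Answer: yes yes no no yes yes

Derivation:
Step 0: SEND seq=0 -> in-order
Step 1: SEND seq=200 -> in-order
Step 3: SEND seq=362 -> out-of-order
Step 4: SEND seq=465 -> out-of-order
Step 5: SEND seq=100 -> in-order
Step 7: SEND seq=228 -> in-order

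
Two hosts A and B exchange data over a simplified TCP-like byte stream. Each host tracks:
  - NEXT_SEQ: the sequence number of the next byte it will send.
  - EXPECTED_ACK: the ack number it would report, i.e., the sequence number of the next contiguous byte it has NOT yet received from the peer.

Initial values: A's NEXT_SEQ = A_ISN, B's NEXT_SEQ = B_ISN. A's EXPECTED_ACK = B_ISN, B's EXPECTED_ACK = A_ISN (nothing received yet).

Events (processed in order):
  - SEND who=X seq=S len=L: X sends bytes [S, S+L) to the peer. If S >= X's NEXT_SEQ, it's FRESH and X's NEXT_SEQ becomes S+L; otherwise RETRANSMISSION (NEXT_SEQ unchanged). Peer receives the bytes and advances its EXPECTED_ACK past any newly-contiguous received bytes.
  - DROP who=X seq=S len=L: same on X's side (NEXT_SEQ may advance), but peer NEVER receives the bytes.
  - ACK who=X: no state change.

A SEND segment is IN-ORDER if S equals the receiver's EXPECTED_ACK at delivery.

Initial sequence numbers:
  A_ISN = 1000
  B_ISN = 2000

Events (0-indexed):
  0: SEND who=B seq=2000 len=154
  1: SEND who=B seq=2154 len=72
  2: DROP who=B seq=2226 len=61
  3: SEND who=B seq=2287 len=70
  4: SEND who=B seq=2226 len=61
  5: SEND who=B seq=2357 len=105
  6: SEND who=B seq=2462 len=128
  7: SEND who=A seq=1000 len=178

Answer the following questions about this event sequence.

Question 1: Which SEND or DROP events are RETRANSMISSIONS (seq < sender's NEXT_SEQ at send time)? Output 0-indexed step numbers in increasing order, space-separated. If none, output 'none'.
Answer: 4

Derivation:
Step 0: SEND seq=2000 -> fresh
Step 1: SEND seq=2154 -> fresh
Step 2: DROP seq=2226 -> fresh
Step 3: SEND seq=2287 -> fresh
Step 4: SEND seq=2226 -> retransmit
Step 5: SEND seq=2357 -> fresh
Step 6: SEND seq=2462 -> fresh
Step 7: SEND seq=1000 -> fresh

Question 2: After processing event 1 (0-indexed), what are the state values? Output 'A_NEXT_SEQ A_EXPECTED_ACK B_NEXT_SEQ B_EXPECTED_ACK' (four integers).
After event 0: A_seq=1000 A_ack=2154 B_seq=2154 B_ack=1000
After event 1: A_seq=1000 A_ack=2226 B_seq=2226 B_ack=1000

1000 2226 2226 1000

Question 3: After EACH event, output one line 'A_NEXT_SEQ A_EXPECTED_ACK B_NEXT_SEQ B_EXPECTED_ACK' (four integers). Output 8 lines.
1000 2154 2154 1000
1000 2226 2226 1000
1000 2226 2287 1000
1000 2226 2357 1000
1000 2357 2357 1000
1000 2462 2462 1000
1000 2590 2590 1000
1178 2590 2590 1178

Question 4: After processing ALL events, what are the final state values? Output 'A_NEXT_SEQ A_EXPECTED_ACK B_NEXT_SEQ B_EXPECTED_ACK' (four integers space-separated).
After event 0: A_seq=1000 A_ack=2154 B_seq=2154 B_ack=1000
After event 1: A_seq=1000 A_ack=2226 B_seq=2226 B_ack=1000
After event 2: A_seq=1000 A_ack=2226 B_seq=2287 B_ack=1000
After event 3: A_seq=1000 A_ack=2226 B_seq=2357 B_ack=1000
After event 4: A_seq=1000 A_ack=2357 B_seq=2357 B_ack=1000
After event 5: A_seq=1000 A_ack=2462 B_seq=2462 B_ack=1000
After event 6: A_seq=1000 A_ack=2590 B_seq=2590 B_ack=1000
After event 7: A_seq=1178 A_ack=2590 B_seq=2590 B_ack=1178

Answer: 1178 2590 2590 1178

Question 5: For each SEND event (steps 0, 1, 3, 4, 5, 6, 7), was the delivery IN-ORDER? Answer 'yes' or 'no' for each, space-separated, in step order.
Answer: yes yes no yes yes yes yes

Derivation:
Step 0: SEND seq=2000 -> in-order
Step 1: SEND seq=2154 -> in-order
Step 3: SEND seq=2287 -> out-of-order
Step 4: SEND seq=2226 -> in-order
Step 5: SEND seq=2357 -> in-order
Step 6: SEND seq=2462 -> in-order
Step 7: SEND seq=1000 -> in-order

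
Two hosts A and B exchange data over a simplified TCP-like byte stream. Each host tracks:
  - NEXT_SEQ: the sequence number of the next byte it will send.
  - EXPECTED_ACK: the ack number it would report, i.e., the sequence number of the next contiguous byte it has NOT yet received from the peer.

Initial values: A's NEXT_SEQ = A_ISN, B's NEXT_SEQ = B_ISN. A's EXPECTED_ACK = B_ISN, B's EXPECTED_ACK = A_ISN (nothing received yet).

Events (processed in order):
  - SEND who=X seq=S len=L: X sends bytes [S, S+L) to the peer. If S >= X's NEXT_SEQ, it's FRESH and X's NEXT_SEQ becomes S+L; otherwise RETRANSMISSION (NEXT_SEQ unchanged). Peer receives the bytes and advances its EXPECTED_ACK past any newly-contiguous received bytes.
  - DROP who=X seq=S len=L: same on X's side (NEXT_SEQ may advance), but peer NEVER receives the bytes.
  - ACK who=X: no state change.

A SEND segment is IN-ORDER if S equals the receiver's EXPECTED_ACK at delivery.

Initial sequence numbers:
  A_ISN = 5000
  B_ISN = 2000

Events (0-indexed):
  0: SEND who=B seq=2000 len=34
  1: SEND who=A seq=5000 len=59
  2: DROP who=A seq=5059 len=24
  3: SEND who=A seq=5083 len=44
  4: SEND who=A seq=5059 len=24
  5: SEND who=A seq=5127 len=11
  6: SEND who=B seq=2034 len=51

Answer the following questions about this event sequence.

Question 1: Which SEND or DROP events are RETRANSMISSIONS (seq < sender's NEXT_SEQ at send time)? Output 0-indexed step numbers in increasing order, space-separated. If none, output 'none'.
Answer: 4

Derivation:
Step 0: SEND seq=2000 -> fresh
Step 1: SEND seq=5000 -> fresh
Step 2: DROP seq=5059 -> fresh
Step 3: SEND seq=5083 -> fresh
Step 4: SEND seq=5059 -> retransmit
Step 5: SEND seq=5127 -> fresh
Step 6: SEND seq=2034 -> fresh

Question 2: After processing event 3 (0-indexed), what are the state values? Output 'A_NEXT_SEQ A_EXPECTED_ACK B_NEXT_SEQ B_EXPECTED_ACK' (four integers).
After event 0: A_seq=5000 A_ack=2034 B_seq=2034 B_ack=5000
After event 1: A_seq=5059 A_ack=2034 B_seq=2034 B_ack=5059
After event 2: A_seq=5083 A_ack=2034 B_seq=2034 B_ack=5059
After event 3: A_seq=5127 A_ack=2034 B_seq=2034 B_ack=5059

5127 2034 2034 5059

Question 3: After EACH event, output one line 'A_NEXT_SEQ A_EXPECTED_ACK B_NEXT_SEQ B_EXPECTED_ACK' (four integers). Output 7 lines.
5000 2034 2034 5000
5059 2034 2034 5059
5083 2034 2034 5059
5127 2034 2034 5059
5127 2034 2034 5127
5138 2034 2034 5138
5138 2085 2085 5138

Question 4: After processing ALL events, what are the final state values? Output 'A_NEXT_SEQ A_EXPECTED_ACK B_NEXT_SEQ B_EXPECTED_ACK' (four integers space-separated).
Answer: 5138 2085 2085 5138

Derivation:
After event 0: A_seq=5000 A_ack=2034 B_seq=2034 B_ack=5000
After event 1: A_seq=5059 A_ack=2034 B_seq=2034 B_ack=5059
After event 2: A_seq=5083 A_ack=2034 B_seq=2034 B_ack=5059
After event 3: A_seq=5127 A_ack=2034 B_seq=2034 B_ack=5059
After event 4: A_seq=5127 A_ack=2034 B_seq=2034 B_ack=5127
After event 5: A_seq=5138 A_ack=2034 B_seq=2034 B_ack=5138
After event 6: A_seq=5138 A_ack=2085 B_seq=2085 B_ack=5138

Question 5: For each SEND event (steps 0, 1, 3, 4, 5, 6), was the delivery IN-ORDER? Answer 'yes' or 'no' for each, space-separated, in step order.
Step 0: SEND seq=2000 -> in-order
Step 1: SEND seq=5000 -> in-order
Step 3: SEND seq=5083 -> out-of-order
Step 4: SEND seq=5059 -> in-order
Step 5: SEND seq=5127 -> in-order
Step 6: SEND seq=2034 -> in-order

Answer: yes yes no yes yes yes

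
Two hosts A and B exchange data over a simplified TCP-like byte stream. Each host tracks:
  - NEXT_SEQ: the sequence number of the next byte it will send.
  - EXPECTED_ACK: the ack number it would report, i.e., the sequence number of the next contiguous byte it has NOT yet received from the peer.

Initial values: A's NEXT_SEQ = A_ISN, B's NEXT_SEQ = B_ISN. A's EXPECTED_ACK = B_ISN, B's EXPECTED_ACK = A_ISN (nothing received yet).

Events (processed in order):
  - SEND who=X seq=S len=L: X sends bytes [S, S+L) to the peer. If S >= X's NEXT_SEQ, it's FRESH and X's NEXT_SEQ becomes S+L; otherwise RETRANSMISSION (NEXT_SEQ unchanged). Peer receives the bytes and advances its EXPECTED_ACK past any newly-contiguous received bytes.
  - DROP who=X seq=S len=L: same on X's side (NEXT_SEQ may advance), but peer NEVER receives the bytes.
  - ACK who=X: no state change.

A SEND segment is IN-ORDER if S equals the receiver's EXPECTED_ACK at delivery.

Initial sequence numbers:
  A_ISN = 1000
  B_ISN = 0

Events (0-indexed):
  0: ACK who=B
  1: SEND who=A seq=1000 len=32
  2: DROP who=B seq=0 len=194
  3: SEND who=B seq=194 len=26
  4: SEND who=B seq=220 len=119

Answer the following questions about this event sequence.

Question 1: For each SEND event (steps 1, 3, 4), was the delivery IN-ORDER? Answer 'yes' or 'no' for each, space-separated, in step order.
Answer: yes no no

Derivation:
Step 1: SEND seq=1000 -> in-order
Step 3: SEND seq=194 -> out-of-order
Step 4: SEND seq=220 -> out-of-order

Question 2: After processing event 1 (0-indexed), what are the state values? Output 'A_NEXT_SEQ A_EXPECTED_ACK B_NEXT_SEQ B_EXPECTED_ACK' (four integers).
After event 0: A_seq=1000 A_ack=0 B_seq=0 B_ack=1000
After event 1: A_seq=1032 A_ack=0 B_seq=0 B_ack=1032

1032 0 0 1032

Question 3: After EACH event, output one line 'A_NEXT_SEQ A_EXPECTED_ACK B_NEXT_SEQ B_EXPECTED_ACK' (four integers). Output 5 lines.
1000 0 0 1000
1032 0 0 1032
1032 0 194 1032
1032 0 220 1032
1032 0 339 1032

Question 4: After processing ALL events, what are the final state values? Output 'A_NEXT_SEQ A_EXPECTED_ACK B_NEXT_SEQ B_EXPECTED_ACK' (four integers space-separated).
After event 0: A_seq=1000 A_ack=0 B_seq=0 B_ack=1000
After event 1: A_seq=1032 A_ack=0 B_seq=0 B_ack=1032
After event 2: A_seq=1032 A_ack=0 B_seq=194 B_ack=1032
After event 3: A_seq=1032 A_ack=0 B_seq=220 B_ack=1032
After event 4: A_seq=1032 A_ack=0 B_seq=339 B_ack=1032

Answer: 1032 0 339 1032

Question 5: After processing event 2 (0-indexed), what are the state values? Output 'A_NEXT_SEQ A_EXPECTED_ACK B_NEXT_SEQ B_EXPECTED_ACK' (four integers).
After event 0: A_seq=1000 A_ack=0 B_seq=0 B_ack=1000
After event 1: A_seq=1032 A_ack=0 B_seq=0 B_ack=1032
After event 2: A_seq=1032 A_ack=0 B_seq=194 B_ack=1032

1032 0 194 1032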